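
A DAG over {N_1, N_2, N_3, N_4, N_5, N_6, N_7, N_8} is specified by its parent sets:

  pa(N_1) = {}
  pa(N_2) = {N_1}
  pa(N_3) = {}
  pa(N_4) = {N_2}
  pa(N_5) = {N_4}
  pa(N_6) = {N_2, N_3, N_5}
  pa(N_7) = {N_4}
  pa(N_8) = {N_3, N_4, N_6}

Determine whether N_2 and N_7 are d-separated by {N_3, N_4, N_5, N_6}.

Yes

There are 4 undirected paths between N_2 and N_7; checking each against the conditioning set {N_3, N_4, N_5, N_6}:
Path 1: N_2 → N_4 → N_7
  N_4 is a chain here and N_4 is conditioned on, so the path is blocked at N_4.
Path 2: N_2 → N_6 ← N_5 ← N_4 → N_7
  N_5 is a chain here and N_5 is conditioned on, so the path is blocked at N_5.
Path 3: N_2 → N_6 ← N_3 → N_8 ← N_4 → N_7
  N_3 is a fork here and N_3 is conditioned on, so the path is blocked at N_3.
Path 4: N_2 → N_6 → N_8 ← N_4 → N_7
  N_6 is a chain here and N_6 is conditioned on, so the path is blocked at N_6.
Since every path is blocked, d-separation holds.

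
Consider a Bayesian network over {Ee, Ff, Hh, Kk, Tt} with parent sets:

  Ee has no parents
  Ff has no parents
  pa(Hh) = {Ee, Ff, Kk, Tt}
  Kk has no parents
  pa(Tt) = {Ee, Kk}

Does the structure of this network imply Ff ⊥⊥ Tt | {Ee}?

There are 3 undirected paths between Ff and Tt; checking each against the conditioning set {Ee}:
Path 1: Ff → Hh ← Ee → Tt
  Hh is a collider here and neither Hh nor any of its descendants is conditioned on, so the collider stays closed — the path is blocked at Hh.
Path 2: Ff → Hh ← Tt
  Hh is a collider here and neither Hh nor any of its descendants is conditioned on, so the collider stays closed — the path is blocked at Hh.
Path 3: Ff → Hh ← Kk → Tt
  Hh is a collider here and neither Hh nor any of its descendants is conditioned on, so the collider stays closed — the path is blocked at Hh.
Since every path is blocked, d-separation holds.

Yes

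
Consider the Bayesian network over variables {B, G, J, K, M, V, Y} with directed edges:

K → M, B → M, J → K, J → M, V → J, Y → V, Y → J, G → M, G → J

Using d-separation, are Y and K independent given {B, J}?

Yes

There are 6 undirected paths between Y and K; checking each against the conditioning set {B, J}:
Path 1: Y → V → J ← G → M ← K
  M is a collider here and neither M nor any of its descendants is conditioned on, so the collider stays closed — the path is blocked at M.
Path 2: Y → V → J → M ← K
  J is a chain here and J is conditioned on, so the path is blocked at J.
Path 3: Y → V → J → K
  J is a chain here and J is conditioned on, so the path is blocked at J.
Path 4: Y → J ← G → M ← K
  M is a collider here and neither M nor any of its descendants is conditioned on, so the collider stays closed — the path is blocked at M.
Path 5: Y → J → M ← K
  J is a chain here and J is conditioned on, so the path is blocked at J.
Path 6: Y → J → K
  J is a chain here and J is conditioned on, so the path is blocked at J.
Since every path is blocked, d-separation holds.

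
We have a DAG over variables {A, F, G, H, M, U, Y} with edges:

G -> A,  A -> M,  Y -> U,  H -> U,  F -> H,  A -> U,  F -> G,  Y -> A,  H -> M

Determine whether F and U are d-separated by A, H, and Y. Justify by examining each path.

6 paths connect F and U; each must be blocked for d-separation to hold:
  1. F → G → A ← Y → U — G:chain[open]; A:collider[open]; Y:fork[blocks] ⇒ blocked
  2. F → G → A → U — G:chain[open]; A:chain[blocks] ⇒ blocked
  3. F → G → A → M ← H → U — G:chain[open]; A:chain[blocks]; M:collider[blocks]; H:fork[blocks] ⇒ blocked
  4. F → H → U — H:chain[blocks] ⇒ blocked
  5. F → H → M ← A ← Y → U — H:chain[blocks]; M:collider[blocks]; A:chain[blocks]; Y:fork[blocks] ⇒ blocked
  6. F → H → M ← A → U — H:chain[blocks]; M:collider[blocks]; A:fork[blocks] ⇒ blocked
Every path is blocked, so F and U are d-separated given {A, H, Y}.

Yes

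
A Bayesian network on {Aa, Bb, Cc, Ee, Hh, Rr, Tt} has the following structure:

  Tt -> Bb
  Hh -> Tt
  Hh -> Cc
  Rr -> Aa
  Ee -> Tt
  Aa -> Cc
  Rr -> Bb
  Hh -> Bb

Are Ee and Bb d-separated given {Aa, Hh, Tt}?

Enumerating the 3 paths from Ee to Bb and testing each for blocking by {Aa, Hh, Tt}:
  1. Ee → Tt ← Hh → Cc ← Aa ← Rr → Bb — Tt:collider[open]; Hh:fork[blocks]; Cc:collider[blocks]; Aa:chain[blocks]; Rr:fork[open] ⇒ blocked
  2. Ee → Tt ← Hh → Bb — Tt:collider[open]; Hh:fork[blocks] ⇒ blocked
  3. Ee → Tt → Bb — Tt:chain[blocks] ⇒ blocked
Since every path is blocked, d-separation holds.

Yes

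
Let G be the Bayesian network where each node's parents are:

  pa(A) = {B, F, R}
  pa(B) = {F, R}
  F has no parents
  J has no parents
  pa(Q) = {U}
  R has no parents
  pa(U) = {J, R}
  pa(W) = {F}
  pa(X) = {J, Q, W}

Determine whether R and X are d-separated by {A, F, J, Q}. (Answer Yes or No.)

Enumerating the 6 paths from R to X and testing each for blocking by {A, F, J, Q}:
Path 1: R → U ← J → X
  J is a fork here and J is conditioned on, so the path is blocked at J.
Path 2: R → U → Q → X
  Q is a chain here and Q is conditioned on, so the path is blocked at Q.
Path 3: R → B ← F → W → X
  F is a fork here and F is conditioned on, so the path is blocked at F.
Path 4: R → B → A ← F → W → X
  F is a fork here and F is conditioned on, so the path is blocked at F.
Path 5: R → A ← B ← F → W → X
  F is a fork here and F is conditioned on, so the path is blocked at F.
Path 6: R → A ← F → W → X
  F is a fork here and F is conditioned on, so the path is blocked at F.
Every path is blocked, so R and X are d-separated given {A, F, J, Q}.

Yes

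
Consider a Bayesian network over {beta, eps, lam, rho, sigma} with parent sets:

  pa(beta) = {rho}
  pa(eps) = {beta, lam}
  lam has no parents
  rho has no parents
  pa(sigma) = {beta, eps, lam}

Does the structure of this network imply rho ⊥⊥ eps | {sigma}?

No

We examine all 3 paths between rho and eps:
Path 1: rho → beta → sigma ← lam → eps
  beta is a chain and beta is not conditioned on; sigma is a collider and sigma is conditioned on, which opens it; lam is a fork and lam is not conditioned on — no node blocks this path, so it is active.
Path 2: rho → beta → sigma ← eps
  beta is a chain and beta is not conditioned on; sigma is a collider and sigma is conditioned on, which opens it — no node blocks this path, so it is active.
Path 3: rho → beta → eps
  beta is a chain and beta is not conditioned on — no node blocks this path, so it is active.
Since the path rho → beta → sigma ← lam → eps is active, rho and eps are not d-separated given {sigma}.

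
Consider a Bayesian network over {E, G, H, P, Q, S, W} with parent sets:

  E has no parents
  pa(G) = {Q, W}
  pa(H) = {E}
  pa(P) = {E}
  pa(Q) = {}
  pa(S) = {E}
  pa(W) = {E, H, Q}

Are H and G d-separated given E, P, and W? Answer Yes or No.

4 paths connect H and G; each must be blocked for d-separation to hold:
Path 1: H → W ← Q → G
  W is a collider and W is conditioned on, which opens it; Q is a fork and Q is not conditioned on — no node blocks this path, so it is active.
Path 2: H → W → G
  W is a chain here and W is conditioned on, so the path is blocked at W.
Path 3: H ← E → W ← Q → G
  E is a fork here and E is conditioned on, so the path is blocked at E.
Path 4: H ← E → W → G
  E is a fork here and E is conditioned on, so the path is blocked at E.
Because an active path exists, H and G are not d-separated.

No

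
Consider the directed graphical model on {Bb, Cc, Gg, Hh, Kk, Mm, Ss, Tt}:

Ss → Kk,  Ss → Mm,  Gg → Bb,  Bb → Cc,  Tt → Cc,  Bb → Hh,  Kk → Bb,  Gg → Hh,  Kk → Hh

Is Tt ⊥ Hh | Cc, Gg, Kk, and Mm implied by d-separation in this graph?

Enumerating the 3 paths from Tt to Hh and testing each for blocking by {Cc, Gg, Kk, Mm}:
  1. Tt → Cc ← Bb ← Kk → Hh — Cc:collider[open]; Bb:chain[open]; Kk:fork[blocks] ⇒ blocked
  2. Tt → Cc ← Bb ← Gg → Hh — Cc:collider[open]; Bb:chain[open]; Gg:fork[blocks] ⇒ blocked
  3. Tt → Cc ← Bb → Hh — Cc:collider[open]; Bb:fork[open] ⇒ active
At least one path is unblocked, so d-separation fails.

No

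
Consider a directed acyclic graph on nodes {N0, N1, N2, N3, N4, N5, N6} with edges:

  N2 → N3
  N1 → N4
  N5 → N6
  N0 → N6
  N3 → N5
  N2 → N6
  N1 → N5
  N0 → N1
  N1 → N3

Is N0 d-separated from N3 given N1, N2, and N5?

Enumerating the 6 paths from N0 to N3 and testing each for blocking by {N1, N2, N5}:
Path 1: N0 → N1 → N3
  N1 is a chain here and N1 is conditioned on, so the path is blocked at N1.
Path 2: N0 → N1 → N5 ← N3
  N1 is a chain here and N1 is conditioned on, so the path is blocked at N1.
Path 3: N0 → N1 → N5 → N6 ← N2 → N3
  N1 is a chain here and N1 is conditioned on, so the path is blocked at N1.
Path 4: N0 → N6 ← N2 → N3
  N6 is a collider here and neither N6 nor any of its descendants is conditioned on, so the collider stays closed — the path is blocked at N6.
Path 5: N0 → N6 ← N5 ← N3
  N6 is a collider here and neither N6 nor any of its descendants is conditioned on, so the collider stays closed — the path is blocked at N6.
Path 6: N0 → N6 ← N5 ← N1 → N3
  N6 is a collider here and neither N6 nor any of its descendants is conditioned on, so the collider stays closed — the path is blocked at N6.
Since every path is blocked, d-separation holds.

Yes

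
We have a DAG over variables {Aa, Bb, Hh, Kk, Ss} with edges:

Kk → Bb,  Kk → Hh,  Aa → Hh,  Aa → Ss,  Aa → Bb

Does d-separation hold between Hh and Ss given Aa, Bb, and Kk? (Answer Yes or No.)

Yes

Enumerating the 2 paths from Hh to Ss and testing each for blocking by {Aa, Bb, Kk}:
  1. Hh ← Aa → Ss — Aa:fork[blocks] ⇒ blocked
  2. Hh ← Kk → Bb ← Aa → Ss — Kk:fork[blocks]; Bb:collider[open]; Aa:fork[blocks] ⇒ blocked
All paths are blocked; Hh ⊥ Ss | {Aa, Bb, Kk} holds.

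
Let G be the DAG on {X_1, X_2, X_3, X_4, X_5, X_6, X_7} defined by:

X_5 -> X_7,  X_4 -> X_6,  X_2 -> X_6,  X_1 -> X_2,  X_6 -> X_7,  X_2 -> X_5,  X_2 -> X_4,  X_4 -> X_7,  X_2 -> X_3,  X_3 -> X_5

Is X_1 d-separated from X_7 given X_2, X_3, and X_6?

We examine all 6 paths between X_1 and X_7:
Path 1: X_1 → X_2 → X_5 → X_7
  X_2 is a chain here and X_2 is conditioned on, so the path is blocked at X_2.
Path 2: X_1 → X_2 → X_3 → X_5 → X_7
  X_2 is a chain here and X_2 is conditioned on, so the path is blocked at X_2.
Path 3: X_1 → X_2 → X_6 ← X_4 → X_7
  X_2 is a chain here and X_2 is conditioned on, so the path is blocked at X_2.
Path 4: X_1 → X_2 → X_6 → X_7
  X_2 is a chain here and X_2 is conditioned on, so the path is blocked at X_2.
Path 5: X_1 → X_2 → X_4 → X_6 → X_7
  X_2 is a chain here and X_2 is conditioned on, so the path is blocked at X_2.
Path 6: X_1 → X_2 → X_4 → X_7
  X_2 is a chain here and X_2 is conditioned on, so the path is blocked at X_2.
All paths are blocked; X_1 ⊥ X_7 | {X_2, X_3, X_6} holds.

Yes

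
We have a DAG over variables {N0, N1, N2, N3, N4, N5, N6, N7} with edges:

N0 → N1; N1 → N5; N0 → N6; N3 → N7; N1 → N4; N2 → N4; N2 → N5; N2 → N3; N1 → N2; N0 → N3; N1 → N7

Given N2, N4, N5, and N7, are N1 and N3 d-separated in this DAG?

5 paths connect N1 and N3; each must be blocked for d-separation to hold:
Path 1: N1 → N2 → N3
  N2 is a chain here and N2 is conditioned on, so the path is blocked at N2.
Path 2: N1 ← N0 → N3
  N0 is a fork and N0 is not conditioned on — no node blocks this path, so it is active.
Path 3: N1 → N5 ← N2 → N3
  N2 is a fork here and N2 is conditioned on, so the path is blocked at N2.
Path 4: N1 → N7 ← N3
  N7 is a collider and N7 is conditioned on, which opens it — no node blocks this path, so it is active.
Path 5: N1 → N4 ← N2 → N3
  N2 is a fork here and N2 is conditioned on, so the path is blocked at N2.
At least one path is unblocked, so d-separation fails.

No — N1 and N3 are not d-separated given {N2, N4, N5, N7}.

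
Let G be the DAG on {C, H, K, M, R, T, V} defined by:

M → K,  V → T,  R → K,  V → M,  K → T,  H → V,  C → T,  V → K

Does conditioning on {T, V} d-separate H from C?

Enumerating the 3 paths from H to C and testing each for blocking by {T, V}:
Path 1: H → V → K → T ← C
  V is a chain here and V is conditioned on, so the path is blocked at V.
Path 2: H → V → T ← C
  V is a chain here and V is conditioned on, so the path is blocked at V.
Path 3: H → V → M → K → T ← C
  V is a chain here and V is conditioned on, so the path is blocked at V.
All paths are blocked; H ⊥ C | {T, V} holds.

Yes — H and C are d-separated given {T, V}.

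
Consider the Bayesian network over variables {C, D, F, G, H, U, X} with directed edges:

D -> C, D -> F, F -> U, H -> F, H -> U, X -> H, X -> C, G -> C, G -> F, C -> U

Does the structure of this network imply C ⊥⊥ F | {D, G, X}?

We examine all 6 paths between C and F:
  1. C ← X → H → U ← F — X:fork[blocks]; H:chain[open]; U:collider[blocks] ⇒ blocked
  2. C ← X → H → F — X:fork[blocks]; H:chain[open] ⇒ blocked
  3. C ← G → F — G:fork[blocks] ⇒ blocked
  4. C → U ← H → F — U:collider[blocks]; H:fork[open] ⇒ blocked
  5. C → U ← F — U:collider[blocks] ⇒ blocked
  6. C ← D → F — D:fork[blocks] ⇒ blocked
Since every path is blocked, d-separation holds.

Yes — C and F are d-separated given {D, G, X}.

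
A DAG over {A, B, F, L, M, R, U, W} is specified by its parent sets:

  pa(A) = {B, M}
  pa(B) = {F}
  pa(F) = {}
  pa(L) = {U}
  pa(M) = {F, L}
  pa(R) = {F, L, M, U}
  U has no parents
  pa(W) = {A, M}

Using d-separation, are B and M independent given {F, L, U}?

Yes — B and M are d-separated given {F, L, U}.

We examine all 6 paths between B and M:
  1. B ← F → R ← U → L → M — F:fork[blocks]; R:collider[blocks]; U:fork[blocks]; L:chain[blocks] ⇒ blocked
  2. B ← F → R ← L → M — F:fork[blocks]; R:collider[blocks]; L:fork[blocks] ⇒ blocked
  3. B ← F → R ← M — F:fork[blocks]; R:collider[blocks] ⇒ blocked
  4. B ← F → M — F:fork[blocks] ⇒ blocked
  5. B → A → W ← M — A:chain[open]; W:collider[blocks] ⇒ blocked
  6. B → A ← M — A:collider[blocks] ⇒ blocked
Every path is blocked, so B and M are d-separated given {F, L, U}.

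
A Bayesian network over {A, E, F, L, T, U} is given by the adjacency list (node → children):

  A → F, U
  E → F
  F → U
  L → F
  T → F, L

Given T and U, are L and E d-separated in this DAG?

No

There are 2 undirected paths between L and E; checking each against the conditioning set {T, U}:
  1. L ← T → F ← E — T:fork[blocks]; F:collider[open] ⇒ blocked
  2. L → F ← E — F:collider[open] ⇒ active
Because an active path exists, L and E are not d-separated.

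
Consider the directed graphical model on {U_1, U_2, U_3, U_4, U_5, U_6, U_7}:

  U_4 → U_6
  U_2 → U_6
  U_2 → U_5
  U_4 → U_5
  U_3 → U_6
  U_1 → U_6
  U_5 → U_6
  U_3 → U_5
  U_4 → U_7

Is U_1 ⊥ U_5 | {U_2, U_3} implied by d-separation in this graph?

Yes — U_1 and U_5 are d-separated given {U_2, U_3}.

4 paths connect U_1 and U_5; each must be blocked for d-separation to hold:
  1. U_1 → U_6 ← U_4 → U_5 — U_6:collider[blocks]; U_4:fork[open] ⇒ blocked
  2. U_1 → U_6 ← U_5 — U_6:collider[blocks] ⇒ blocked
  3. U_1 → U_6 ← U_3 → U_5 — U_6:collider[blocks]; U_3:fork[blocks] ⇒ blocked
  4. U_1 → U_6 ← U_2 → U_5 — U_6:collider[blocks]; U_2:fork[blocks] ⇒ blocked
All paths are blocked; U_1 ⊥ U_5 | {U_2, U_3} holds.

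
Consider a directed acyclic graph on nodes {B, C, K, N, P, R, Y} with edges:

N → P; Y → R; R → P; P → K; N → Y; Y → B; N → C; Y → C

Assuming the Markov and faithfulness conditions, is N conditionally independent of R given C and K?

We examine all 3 paths between N and R:
Path 1: N → P ← R
  P is a collider and its descendant K is conditioned on, which opens it — no node blocks this path, so it is active.
Path 2: N → C ← Y → R
  C is a collider and C is conditioned on, which opens it; Y is a fork and Y is not conditioned on — no node blocks this path, so it is active.
Path 3: N → Y → R
  Y is a chain and Y is not conditioned on — no node blocks this path, so it is active.
Because an active path exists, N and R are not d-separated.

No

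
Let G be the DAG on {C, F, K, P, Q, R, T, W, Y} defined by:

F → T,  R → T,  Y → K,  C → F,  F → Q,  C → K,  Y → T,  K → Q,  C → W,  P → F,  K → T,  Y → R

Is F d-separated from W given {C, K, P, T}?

Yes

Enumerating the 5 paths from F to W and testing each for blocking by {C, K, P, T}:
Path 1: F → T ← Y → K ← C → W
  C is a fork here and C is conditioned on, so the path is blocked at C.
Path 2: F → T ← R ← Y → K ← C → W
  C is a fork here and C is conditioned on, so the path is blocked at C.
Path 3: F → T ← K ← C → W
  K is a chain here and K is conditioned on, so the path is blocked at K.
Path 4: F → Q ← K ← C → W
  Q is a collider here and neither Q nor any of its descendants is conditioned on, so the collider stays closed — the path is blocked at Q.
Path 5: F ← C → W
  C is a fork here and C is conditioned on, so the path is blocked at C.
All paths are blocked; F ⊥ W | {C, K, P, T} holds.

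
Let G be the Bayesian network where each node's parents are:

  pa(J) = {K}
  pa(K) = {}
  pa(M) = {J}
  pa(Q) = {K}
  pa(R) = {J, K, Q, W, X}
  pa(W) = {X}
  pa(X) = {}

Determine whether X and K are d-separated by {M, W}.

Yes — X and K are d-separated given {M, W}.

There are 6 undirected paths between X and K; checking each against the conditioning set {M, W}:
  1. X → R ← Q ← K — R:collider[blocks]; Q:chain[open] ⇒ blocked
  2. X → R ← J ← K — R:collider[blocks]; J:chain[open] ⇒ blocked
  3. X → R ← K — R:collider[blocks] ⇒ blocked
  4. X → W → R ← Q ← K — W:chain[blocks]; R:collider[blocks]; Q:chain[open] ⇒ blocked
  5. X → W → R ← J ← K — W:chain[blocks]; R:collider[blocks]; J:chain[open] ⇒ blocked
  6. X → W → R ← K — W:chain[blocks]; R:collider[blocks] ⇒ blocked
Every path is blocked, so X and K are d-separated given {M, W}.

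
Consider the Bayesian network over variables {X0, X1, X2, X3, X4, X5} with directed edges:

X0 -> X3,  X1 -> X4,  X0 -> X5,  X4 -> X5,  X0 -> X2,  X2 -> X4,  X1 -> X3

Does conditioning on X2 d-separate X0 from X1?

There are 3 undirected paths between X0 and X1; checking each against the conditioning set {X2}:
  1. X0 → X2 → X4 ← X1 — X2:chain[blocks]; X4:collider[blocks] ⇒ blocked
  2. X0 → X5 ← X4 ← X1 — X5:collider[blocks]; X4:chain[open] ⇒ blocked
  3. X0 → X3 ← X1 — X3:collider[blocks] ⇒ blocked
Every path is blocked, so X0 and X1 are d-separated given {X2}.

Yes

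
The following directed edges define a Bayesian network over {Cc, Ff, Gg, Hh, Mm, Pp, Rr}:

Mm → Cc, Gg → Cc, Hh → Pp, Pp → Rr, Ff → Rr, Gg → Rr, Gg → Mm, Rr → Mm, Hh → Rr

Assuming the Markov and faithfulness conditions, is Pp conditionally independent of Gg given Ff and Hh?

Yes

Enumerating the 6 paths from Pp to Gg and testing each for blocking by {Ff, Hh}:
  1. Pp → Rr ← Gg — Rr:collider[blocks] ⇒ blocked
  2. Pp → Rr → Mm ← Gg — Rr:chain[open]; Mm:collider[blocks] ⇒ blocked
  3. Pp → Rr → Mm → Cc ← Gg — Rr:chain[open]; Mm:chain[open]; Cc:collider[blocks] ⇒ blocked
  4. Pp ← Hh → Rr ← Gg — Hh:fork[blocks]; Rr:collider[blocks] ⇒ blocked
  5. Pp ← Hh → Rr → Mm ← Gg — Hh:fork[blocks]; Rr:chain[open]; Mm:collider[blocks] ⇒ blocked
  6. Pp ← Hh → Rr → Mm → Cc ← Gg — Hh:fork[blocks]; Rr:chain[open]; Mm:chain[open]; Cc:collider[blocks] ⇒ blocked
All paths are blocked; Pp ⊥ Gg | {Ff, Hh} holds.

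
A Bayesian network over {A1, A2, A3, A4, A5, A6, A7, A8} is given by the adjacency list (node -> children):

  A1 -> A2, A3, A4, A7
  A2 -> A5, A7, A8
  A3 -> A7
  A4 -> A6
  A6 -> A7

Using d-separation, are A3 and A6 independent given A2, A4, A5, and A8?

Yes

Enumerating the 6 paths from A3 to A6 and testing each for blocking by {A2, A4, A5, A8}:
Path 1: A3 ← A1 → A2 → A7 ← A6
  A2 is a chain here and A2 is conditioned on, so the path is blocked at A2.
Path 2: A3 ← A1 → A7 ← A6
  A7 is a collider here and neither A7 nor any of its descendants is conditioned on, so the collider stays closed — the path is blocked at A7.
Path 3: A3 ← A1 → A4 → A6
  A4 is a chain here and A4 is conditioned on, so the path is blocked at A4.
Path 4: A3 → A7 ← A2 ← A1 → A4 → A6
  A7 is a collider here and neither A7 nor any of its descendants is conditioned on, so the collider stays closed — the path is blocked at A7.
Path 5: A3 → A7 ← A1 → A4 → A6
  A7 is a collider here and neither A7 nor any of its descendants is conditioned on, so the collider stays closed — the path is blocked at A7.
Path 6: A3 → A7 ← A6
  A7 is a collider here and neither A7 nor any of its descendants is conditioned on, so the collider stays closed — the path is blocked at A7.
Every path is blocked, so A3 and A6 are d-separated given {A2, A4, A5, A8}.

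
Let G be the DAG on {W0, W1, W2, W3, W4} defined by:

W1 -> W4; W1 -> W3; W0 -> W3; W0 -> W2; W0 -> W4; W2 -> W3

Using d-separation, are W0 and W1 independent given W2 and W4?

There are 3 undirected paths between W0 and W1; checking each against the conditioning set {W2, W4}:
  1. W0 → W2 → W3 ← W1 — W2:chain[blocks]; W3:collider[blocks] ⇒ blocked
  2. W0 → W4 ← W1 — W4:collider[open] ⇒ active
  3. W0 → W3 ← W1 — W3:collider[blocks] ⇒ blocked
Because an active path exists, W0 and W1 are not d-separated.

No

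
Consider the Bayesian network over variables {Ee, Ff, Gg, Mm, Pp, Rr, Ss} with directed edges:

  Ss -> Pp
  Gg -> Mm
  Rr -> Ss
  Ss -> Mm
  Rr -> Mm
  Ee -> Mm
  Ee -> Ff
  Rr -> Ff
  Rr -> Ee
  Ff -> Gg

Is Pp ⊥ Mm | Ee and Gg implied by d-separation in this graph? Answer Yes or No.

6 paths connect Pp and Mm; each must be blocked for d-separation to hold:
  1. Pp ← Ss → Mm — Ss:fork[open] ⇒ active
  2. Pp ← Ss ← Rr → Mm — Ss:chain[open]; Rr:fork[open] ⇒ active
  3. Pp ← Ss ← Rr → Ff → Gg → Mm — Ss:chain[open]; Rr:fork[open]; Ff:chain[open]; Gg:chain[blocks] ⇒ blocked
  4. Pp ← Ss ← Rr → Ff ← Ee → Mm — Ss:chain[open]; Rr:fork[open]; Ff:collider[open]; Ee:fork[blocks] ⇒ blocked
  5. Pp ← Ss ← Rr → Ee → Mm — Ss:chain[open]; Rr:fork[open]; Ee:chain[blocks] ⇒ blocked
  6. Pp ← Ss ← Rr → Ee → Ff → Gg → Mm — Ss:chain[open]; Rr:fork[open]; Ee:chain[blocks]; Ff:chain[open]; Gg:chain[blocks] ⇒ blocked
Since the path Pp ← Ss → Mm is active, Pp and Mm are not d-separated given {Ee, Gg}.

No — Pp and Mm are not d-separated given {Ee, Gg}.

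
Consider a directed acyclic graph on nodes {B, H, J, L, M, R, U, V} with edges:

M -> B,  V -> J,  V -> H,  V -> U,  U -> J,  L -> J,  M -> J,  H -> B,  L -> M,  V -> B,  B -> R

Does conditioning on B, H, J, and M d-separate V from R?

Enumerating the 6 paths from V to R and testing each for blocking by {B, H, J, M}:
Path 1: V → J ← L → M → B → R
  M is a chain here and M is conditioned on, so the path is blocked at M.
Path 2: V → J ← M → B → R
  M is a fork here and M is conditioned on, so the path is blocked at M.
Path 3: V → H → B → R
  H is a chain here and H is conditioned on, so the path is blocked at H.
Path 4: V → U → J ← L → M → B → R
  M is a chain here and M is conditioned on, so the path is blocked at M.
Path 5: V → U → J ← M → B → R
  M is a fork here and M is conditioned on, so the path is blocked at M.
Path 6: V → B → R
  B is a chain here and B is conditioned on, so the path is blocked at B.
All paths are blocked; V ⊥ R | {B, H, J, M} holds.

Yes — V and R are d-separated given {B, H, J, M}.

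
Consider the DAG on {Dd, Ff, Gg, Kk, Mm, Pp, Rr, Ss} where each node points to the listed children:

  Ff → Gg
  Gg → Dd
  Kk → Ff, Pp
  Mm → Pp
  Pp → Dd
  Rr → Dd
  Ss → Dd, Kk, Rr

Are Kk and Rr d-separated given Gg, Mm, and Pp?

No — Kk and Rr are not d-separated given {Gg, Mm, Pp}.

6 paths connect Kk and Rr; each must be blocked for d-separation to hold:
  1. Kk → Ff → Gg → Dd ← Rr — Ff:chain[open]; Gg:chain[blocks]; Dd:collider[blocks] ⇒ blocked
  2. Kk → Ff → Gg → Dd ← Ss → Rr — Ff:chain[open]; Gg:chain[blocks]; Dd:collider[blocks]; Ss:fork[open] ⇒ blocked
  3. Kk ← Ss → Dd ← Rr — Ss:fork[open]; Dd:collider[blocks] ⇒ blocked
  4. Kk ← Ss → Rr — Ss:fork[open] ⇒ active
  5. Kk → Pp → Dd ← Rr — Pp:chain[blocks]; Dd:collider[blocks] ⇒ blocked
  6. Kk → Pp → Dd ← Ss → Rr — Pp:chain[blocks]; Dd:collider[blocks]; Ss:fork[open] ⇒ blocked
At least one path is unblocked, so d-separation fails.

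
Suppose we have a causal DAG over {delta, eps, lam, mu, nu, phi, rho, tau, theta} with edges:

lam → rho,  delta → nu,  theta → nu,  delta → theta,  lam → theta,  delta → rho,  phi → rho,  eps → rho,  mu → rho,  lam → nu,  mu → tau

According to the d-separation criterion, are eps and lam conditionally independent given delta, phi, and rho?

No

Enumerating the 5 paths from eps to lam and testing each for blocking by {delta, phi, rho}:
  1. eps → rho ← lam — rho:collider[open] ⇒ active
  2. eps → rho ← delta → theta ← lam — rho:collider[open]; delta:fork[blocks]; theta:collider[blocks] ⇒ blocked
  3. eps → rho ← delta → theta → nu ← lam — rho:collider[open]; delta:fork[blocks]; theta:chain[open]; nu:collider[blocks] ⇒ blocked
  4. eps → rho ← delta → nu ← theta ← lam — rho:collider[open]; delta:fork[blocks]; nu:collider[blocks]; theta:chain[open] ⇒ blocked
  5. eps → rho ← delta → nu ← lam — rho:collider[open]; delta:fork[blocks]; nu:collider[blocks] ⇒ blocked
Because an active path exists, eps and lam are not d-separated.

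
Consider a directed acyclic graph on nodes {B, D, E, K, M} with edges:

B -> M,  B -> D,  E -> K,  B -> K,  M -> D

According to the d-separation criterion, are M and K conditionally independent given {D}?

No

There are 2 undirected paths between M and K; checking each against the conditioning set {D}:
Path 1: M ← B → K
  B is a fork and B is not conditioned on — no node blocks this path, so it is active.
Path 2: M → D ← B → K
  D is a collider and D is conditioned on, which opens it; B is a fork and B is not conditioned on — no node blocks this path, so it is active.
Because an active path exists, M and K are not d-separated.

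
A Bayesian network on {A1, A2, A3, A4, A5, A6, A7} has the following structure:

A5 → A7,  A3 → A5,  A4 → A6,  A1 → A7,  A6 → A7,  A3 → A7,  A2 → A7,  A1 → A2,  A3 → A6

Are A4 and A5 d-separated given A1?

Yes — A4 and A5 are d-separated given {A1}.

We examine all 4 paths between A4 and A5:
  1. A4 → A6 ← A3 → A5 — A6:collider[blocks]; A3:fork[open] ⇒ blocked
  2. A4 → A6 ← A3 → A7 ← A5 — A6:collider[blocks]; A3:fork[open]; A7:collider[blocks] ⇒ blocked
  3. A4 → A6 → A7 ← A3 → A5 — A6:chain[open]; A7:collider[blocks]; A3:fork[open] ⇒ blocked
  4. A4 → A6 → A7 ← A5 — A6:chain[open]; A7:collider[blocks] ⇒ blocked
All paths are blocked; A4 ⊥ A5 | {A1} holds.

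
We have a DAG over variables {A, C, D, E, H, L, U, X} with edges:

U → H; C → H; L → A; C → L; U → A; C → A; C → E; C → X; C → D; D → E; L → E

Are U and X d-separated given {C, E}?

There are 5 undirected paths between U and X; checking each against the conditioning set {C, E}:
Path 1: U → A ← C → X
  A is a collider here and neither A nor any of its descendants is conditioned on, so the collider stays closed — the path is blocked at A.
Path 2: U → A ← L → E ← D ← C → X
  A is a collider here and neither A nor any of its descendants is conditioned on, so the collider stays closed — the path is blocked at A.
Path 3: U → A ← L → E ← C → X
  A is a collider here and neither A nor any of its descendants is conditioned on, so the collider stays closed — the path is blocked at A.
Path 4: U → A ← L ← C → X
  A is a collider here and neither A nor any of its descendants is conditioned on, so the collider stays closed — the path is blocked at A.
Path 5: U → H ← C → X
  H is a collider here and neither H nor any of its descendants is conditioned on, so the collider stays closed — the path is blocked at H.
Since every path is blocked, d-separation holds.

Yes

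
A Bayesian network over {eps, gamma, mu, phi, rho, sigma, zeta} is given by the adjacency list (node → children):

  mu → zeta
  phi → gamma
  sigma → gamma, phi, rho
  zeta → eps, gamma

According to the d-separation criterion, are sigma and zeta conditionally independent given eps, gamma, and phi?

Enumerating the 2 paths from sigma to zeta and testing each for blocking by {eps, gamma, phi}:
Path 1: sigma → phi → gamma ← zeta
  phi is a chain here and phi is conditioned on, so the path is blocked at phi.
Path 2: sigma → gamma ← zeta
  gamma is a collider and gamma is conditioned on, which opens it — no node blocks this path, so it is active.
Because an active path exists, sigma and zeta are not d-separated.

No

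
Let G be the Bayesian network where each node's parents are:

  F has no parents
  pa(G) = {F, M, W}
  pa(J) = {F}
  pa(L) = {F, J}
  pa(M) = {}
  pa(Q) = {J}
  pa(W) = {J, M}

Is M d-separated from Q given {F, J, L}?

Yes

There are 6 undirected paths between M and Q; checking each against the conditioning set {F, J, L}:
  1. M → G ← W ← J → Q — G:collider[blocks]; W:chain[open]; J:fork[blocks] ⇒ blocked
  2. M → G ← F → J → Q — G:collider[blocks]; F:fork[blocks]; J:chain[blocks] ⇒ blocked
  3. M → G ← F → L ← J → Q — G:collider[blocks]; F:fork[blocks]; L:collider[open]; J:fork[blocks] ⇒ blocked
  4. M → W ← J → Q — W:collider[blocks]; J:fork[blocks] ⇒ blocked
  5. M → W → G ← F → J → Q — W:chain[open]; G:collider[blocks]; F:fork[blocks]; J:chain[blocks] ⇒ blocked
  6. M → W → G ← F → L ← J → Q — W:chain[open]; G:collider[blocks]; F:fork[blocks]; L:collider[open]; J:fork[blocks] ⇒ blocked
Every path is blocked, so M and Q are d-separated given {F, J, L}.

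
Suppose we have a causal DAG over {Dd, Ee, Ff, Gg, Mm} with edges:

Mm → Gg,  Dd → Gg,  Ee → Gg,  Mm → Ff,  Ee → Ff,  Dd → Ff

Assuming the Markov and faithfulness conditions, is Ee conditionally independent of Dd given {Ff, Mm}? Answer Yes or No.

There are 4 undirected paths between Ee and Dd; checking each against the conditioning set {Ff, Mm}:
Path 1: Ee → Gg ← Dd
  Gg is a collider here and neither Gg nor any of its descendants is conditioned on, so the collider stays closed — the path is blocked at Gg.
Path 2: Ee → Gg ← Mm → Ff ← Dd
  Gg is a collider here and neither Gg nor any of its descendants is conditioned on, so the collider stays closed — the path is blocked at Gg.
Path 3: Ee → Ff ← Dd
  Ff is a collider and Ff is conditioned on, which opens it — no node blocks this path, so it is active.
Path 4: Ee → Ff ← Mm → Gg ← Dd
  Mm is a fork here and Mm is conditioned on, so the path is blocked at Mm.
Because an active path exists, Ee and Dd are not d-separated.

No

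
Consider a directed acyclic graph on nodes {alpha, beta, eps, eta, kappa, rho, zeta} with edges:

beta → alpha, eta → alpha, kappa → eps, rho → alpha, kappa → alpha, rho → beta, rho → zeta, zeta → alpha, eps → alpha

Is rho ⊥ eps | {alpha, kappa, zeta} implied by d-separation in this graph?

No — rho and eps are not d-separated given {alpha, kappa, zeta}.

Enumerating the 6 paths from rho to eps and testing each for blocking by {alpha, kappa, zeta}:
Path 1: rho → beta → alpha ← eps
  beta is a chain and beta is not conditioned on; alpha is a collider and alpha is conditioned on, which opens it — no node blocks this path, so it is active.
Path 2: rho → beta → alpha ← kappa → eps
  kappa is a fork here and kappa is conditioned on, so the path is blocked at kappa.
Path 3: rho → zeta → alpha ← eps
  zeta is a chain here and zeta is conditioned on, so the path is blocked at zeta.
Path 4: rho → zeta → alpha ← kappa → eps
  zeta is a chain here and zeta is conditioned on, so the path is blocked at zeta.
Path 5: rho → alpha ← eps
  alpha is a collider and alpha is conditioned on, which opens it — no node blocks this path, so it is active.
Path 6: rho → alpha ← kappa → eps
  kappa is a fork here and kappa is conditioned on, so the path is blocked at kappa.
Since the path rho → beta → alpha ← eps is active, rho and eps are not d-separated given {alpha, kappa, zeta}.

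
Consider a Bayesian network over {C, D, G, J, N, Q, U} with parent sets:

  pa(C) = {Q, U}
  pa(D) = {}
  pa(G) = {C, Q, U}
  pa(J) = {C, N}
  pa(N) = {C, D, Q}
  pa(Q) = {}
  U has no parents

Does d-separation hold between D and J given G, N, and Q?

Enumerating the 5 paths from D to J and testing each for blocking by {G, N, Q}:
Path 1: D → N → J
  N is a chain here and N is conditioned on, so the path is blocked at N.
Path 2: D → N ← C → J
  N is a collider and N is conditioned on, which opens it; C is a fork and C is not conditioned on — no node blocks this path, so it is active.
Path 3: D → N ← Q → G ← U → C → J
  Q is a fork here and Q is conditioned on, so the path is blocked at Q.
Path 4: D → N ← Q → G ← C → J
  Q is a fork here and Q is conditioned on, so the path is blocked at Q.
Path 5: D → N ← Q → C → J
  Q is a fork here and Q is conditioned on, so the path is blocked at Q.
Because an active path exists, D and J are not d-separated.

No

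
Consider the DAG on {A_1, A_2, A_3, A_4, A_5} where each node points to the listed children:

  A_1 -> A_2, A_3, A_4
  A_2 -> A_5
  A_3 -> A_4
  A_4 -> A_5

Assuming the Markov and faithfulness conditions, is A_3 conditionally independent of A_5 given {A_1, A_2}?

No

There are 4 undirected paths between A_3 and A_5; checking each against the conditioning set {A_1, A_2}:
Path 1: A_3 ← A_1 → A_2 → A_5
  A_1 is a fork here and A_1 is conditioned on, so the path is blocked at A_1.
Path 2: A_3 ← A_1 → A_4 → A_5
  A_1 is a fork here and A_1 is conditioned on, so the path is blocked at A_1.
Path 3: A_3 → A_4 ← A_1 → A_2 → A_5
  A_4 is a collider here and neither A_4 nor any of its descendants is conditioned on, so the collider stays closed — the path is blocked at A_4.
Path 4: A_3 → A_4 → A_5
  A_4 is a chain and A_4 is not conditioned on — no node blocks this path, so it is active.
Since the path A_3 → A_4 → A_5 is active, A_3 and A_5 are not d-separated given {A_1, A_2}.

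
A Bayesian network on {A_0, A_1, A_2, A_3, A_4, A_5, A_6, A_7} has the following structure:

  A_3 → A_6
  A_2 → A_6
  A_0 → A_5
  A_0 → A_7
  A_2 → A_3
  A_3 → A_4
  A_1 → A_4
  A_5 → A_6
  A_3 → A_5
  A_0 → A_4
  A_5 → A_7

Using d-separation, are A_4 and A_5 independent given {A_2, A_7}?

No

We examine all 5 paths between A_4 and A_5:
Path 1: A_4 ← A_0 → A_5
  A_0 is a fork and A_0 is not conditioned on — no node blocks this path, so it is active.
Path 2: A_4 ← A_0 → A_7 ← A_5
  A_0 is a fork and A_0 is not conditioned on; A_7 is a collider and A_7 is conditioned on, which opens it — no node blocks this path, so it is active.
Path 3: A_4 ← A_3 → A_5
  A_3 is a fork and A_3 is not conditioned on — no node blocks this path, so it is active.
Path 4: A_4 ← A_3 → A_6 ← A_5
  A_6 is a collider here and neither A_6 nor any of its descendants is conditioned on, so the collider stays closed — the path is blocked at A_6.
Path 5: A_4 ← A_3 ← A_2 → A_6 ← A_5
  A_2 is a fork here and A_2 is conditioned on, so the path is blocked at A_2.
At least one path is unblocked, so d-separation fails.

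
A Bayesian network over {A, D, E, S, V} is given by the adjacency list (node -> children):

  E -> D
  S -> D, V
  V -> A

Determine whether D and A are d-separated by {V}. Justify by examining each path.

Only one path connects D and A:
Path 1: D ← S → V → A
  V is a chain here and V is conditioned on, so the path is blocked at V.
Every path is blocked, so D and A are d-separated given {V}.

Yes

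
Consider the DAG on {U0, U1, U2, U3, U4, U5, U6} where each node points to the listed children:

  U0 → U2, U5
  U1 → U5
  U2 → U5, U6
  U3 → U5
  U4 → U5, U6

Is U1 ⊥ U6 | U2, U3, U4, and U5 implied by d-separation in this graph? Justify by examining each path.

There are 3 undirected paths between U1 and U6; checking each against the conditioning set {U2, U3, U4, U5}:
Path 1: U1 → U5 ← U2 → U6
  U2 is a fork here and U2 is conditioned on, so the path is blocked at U2.
Path 2: U1 → U5 ← U0 → U2 → U6
  U2 is a chain here and U2 is conditioned on, so the path is blocked at U2.
Path 3: U1 → U5 ← U4 → U6
  U4 is a fork here and U4 is conditioned on, so the path is blocked at U4.
Every path is blocked, so U1 and U6 are d-separated given {U2, U3, U4, U5}.

Yes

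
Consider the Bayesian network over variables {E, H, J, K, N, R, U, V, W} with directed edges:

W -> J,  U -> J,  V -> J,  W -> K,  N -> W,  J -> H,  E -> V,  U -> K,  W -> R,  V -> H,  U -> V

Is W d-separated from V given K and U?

Enumerating the 6 paths from W to V and testing each for blocking by {K, U}:
  1. W → K ← U → J → H ← V — K:collider[open]; U:fork[blocks]; J:chain[open]; H:collider[blocks] ⇒ blocked
  2. W → K ← U → J ← V — K:collider[open]; U:fork[blocks]; J:collider[blocks] ⇒ blocked
  3. W → K ← U → V — K:collider[open]; U:fork[blocks] ⇒ blocked
  4. W → J → H ← V — J:chain[open]; H:collider[blocks] ⇒ blocked
  5. W → J ← U → V — J:collider[blocks]; U:fork[blocks] ⇒ blocked
  6. W → J ← V — J:collider[blocks] ⇒ blocked
Since every path is blocked, d-separation holds.

Yes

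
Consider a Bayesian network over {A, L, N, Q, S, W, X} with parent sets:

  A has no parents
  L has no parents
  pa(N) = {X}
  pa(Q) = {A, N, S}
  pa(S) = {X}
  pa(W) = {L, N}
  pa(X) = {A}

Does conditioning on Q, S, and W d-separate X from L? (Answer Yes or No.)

No

There are 3 undirected paths between X and L; checking each against the conditioning set {Q, S, W}:
Path 1: X ← A → Q ← N → W ← L
  A is a fork and A is not conditioned on; Q is a collider and Q is conditioned on, which opens it; N is a fork and N is not conditioned on; W is a collider and W is conditioned on, which opens it — no node blocks this path, so it is active.
Path 2: X → N → W ← L
  N is a chain and N is not conditioned on; W is a collider and W is conditioned on, which opens it — no node blocks this path, so it is active.
Path 3: X → S → Q ← N → W ← L
  S is a chain here and S is conditioned on, so the path is blocked at S.
At least one path is unblocked, so d-separation fails.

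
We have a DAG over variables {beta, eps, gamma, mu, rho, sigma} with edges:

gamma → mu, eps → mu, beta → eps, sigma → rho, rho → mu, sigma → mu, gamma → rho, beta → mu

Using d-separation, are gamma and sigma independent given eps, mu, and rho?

We examine all 4 paths between gamma and sigma:
Path 1: gamma → rho → mu ← sigma
  rho is a chain here and rho is conditioned on, so the path is blocked at rho.
Path 2: gamma → rho ← sigma
  rho is a collider and rho is conditioned on, which opens it — no node blocks this path, so it is active.
Path 3: gamma → mu ← rho ← sigma
  rho is a chain here and rho is conditioned on, so the path is blocked at rho.
Path 4: gamma → mu ← sigma
  mu is a collider and mu is conditioned on, which opens it — no node blocks this path, so it is active.
Because an active path exists, gamma and sigma are not d-separated.

No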